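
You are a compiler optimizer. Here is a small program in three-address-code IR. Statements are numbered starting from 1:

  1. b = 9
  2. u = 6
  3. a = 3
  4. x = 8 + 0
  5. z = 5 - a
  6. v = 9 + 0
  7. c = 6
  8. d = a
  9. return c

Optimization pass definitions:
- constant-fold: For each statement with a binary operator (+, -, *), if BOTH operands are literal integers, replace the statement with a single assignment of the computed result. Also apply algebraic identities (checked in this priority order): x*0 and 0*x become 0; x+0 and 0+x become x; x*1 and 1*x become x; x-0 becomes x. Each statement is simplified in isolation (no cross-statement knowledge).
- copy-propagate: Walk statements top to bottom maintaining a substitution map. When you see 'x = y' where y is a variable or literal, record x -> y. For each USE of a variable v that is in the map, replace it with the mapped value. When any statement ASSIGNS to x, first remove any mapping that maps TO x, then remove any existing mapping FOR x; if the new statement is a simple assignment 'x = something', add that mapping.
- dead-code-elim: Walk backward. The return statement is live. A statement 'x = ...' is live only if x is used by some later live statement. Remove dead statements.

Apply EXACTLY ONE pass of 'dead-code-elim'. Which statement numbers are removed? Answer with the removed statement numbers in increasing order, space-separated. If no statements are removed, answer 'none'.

Backward liveness scan:
Stmt 1 'b = 9': DEAD (b not in live set [])
Stmt 2 'u = 6': DEAD (u not in live set [])
Stmt 3 'a = 3': DEAD (a not in live set [])
Stmt 4 'x = 8 + 0': DEAD (x not in live set [])
Stmt 5 'z = 5 - a': DEAD (z not in live set [])
Stmt 6 'v = 9 + 0': DEAD (v not in live set [])
Stmt 7 'c = 6': KEEP (c is live); live-in = []
Stmt 8 'd = a': DEAD (d not in live set ['c'])
Stmt 9 'return c': KEEP (return); live-in = ['c']
Removed statement numbers: [1, 2, 3, 4, 5, 6, 8]
Surviving IR:
  c = 6
  return c

Answer: 1 2 3 4 5 6 8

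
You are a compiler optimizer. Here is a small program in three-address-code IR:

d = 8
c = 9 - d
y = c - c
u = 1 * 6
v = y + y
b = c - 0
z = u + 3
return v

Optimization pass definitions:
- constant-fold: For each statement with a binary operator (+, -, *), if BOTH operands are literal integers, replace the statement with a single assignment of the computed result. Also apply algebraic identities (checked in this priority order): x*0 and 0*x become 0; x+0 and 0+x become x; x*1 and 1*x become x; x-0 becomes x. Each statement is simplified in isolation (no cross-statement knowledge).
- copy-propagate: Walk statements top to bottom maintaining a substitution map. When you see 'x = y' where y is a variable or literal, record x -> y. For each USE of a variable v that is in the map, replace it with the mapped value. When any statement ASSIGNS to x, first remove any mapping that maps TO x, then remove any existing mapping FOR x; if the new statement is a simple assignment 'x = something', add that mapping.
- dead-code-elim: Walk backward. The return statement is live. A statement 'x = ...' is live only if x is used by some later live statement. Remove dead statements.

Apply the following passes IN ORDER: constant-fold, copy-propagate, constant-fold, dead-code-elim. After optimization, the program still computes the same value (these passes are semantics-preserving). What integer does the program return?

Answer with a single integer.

Answer: 0

Derivation:
Initial IR:
  d = 8
  c = 9 - d
  y = c - c
  u = 1 * 6
  v = y + y
  b = c - 0
  z = u + 3
  return v
After constant-fold (8 stmts):
  d = 8
  c = 9 - d
  y = c - c
  u = 6
  v = y + y
  b = c
  z = u + 3
  return v
After copy-propagate (8 stmts):
  d = 8
  c = 9 - 8
  y = c - c
  u = 6
  v = y + y
  b = c
  z = 6 + 3
  return v
After constant-fold (8 stmts):
  d = 8
  c = 1
  y = c - c
  u = 6
  v = y + y
  b = c
  z = 9
  return v
After dead-code-elim (4 stmts):
  c = 1
  y = c - c
  v = y + y
  return v
Evaluate:
  d = 8  =>  d = 8
  c = 9 - d  =>  c = 1
  y = c - c  =>  y = 0
  u = 1 * 6  =>  u = 6
  v = y + y  =>  v = 0
  b = c - 0  =>  b = 1
  z = u + 3  =>  z = 9
  return v = 0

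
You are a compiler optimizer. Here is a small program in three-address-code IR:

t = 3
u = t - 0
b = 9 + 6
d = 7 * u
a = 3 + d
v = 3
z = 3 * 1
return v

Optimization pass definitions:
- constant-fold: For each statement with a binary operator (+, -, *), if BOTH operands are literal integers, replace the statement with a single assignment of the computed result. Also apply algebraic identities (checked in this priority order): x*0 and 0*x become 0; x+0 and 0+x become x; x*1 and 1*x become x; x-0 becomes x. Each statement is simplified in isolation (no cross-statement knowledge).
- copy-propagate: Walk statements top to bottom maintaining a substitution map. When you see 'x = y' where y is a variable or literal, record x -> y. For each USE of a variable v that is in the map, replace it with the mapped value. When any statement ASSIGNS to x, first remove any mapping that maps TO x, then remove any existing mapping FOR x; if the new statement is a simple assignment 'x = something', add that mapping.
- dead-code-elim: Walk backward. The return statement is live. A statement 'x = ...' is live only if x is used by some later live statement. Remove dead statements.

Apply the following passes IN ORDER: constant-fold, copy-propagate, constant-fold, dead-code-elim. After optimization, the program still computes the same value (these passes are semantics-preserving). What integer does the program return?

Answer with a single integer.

Answer: 3

Derivation:
Initial IR:
  t = 3
  u = t - 0
  b = 9 + 6
  d = 7 * u
  a = 3 + d
  v = 3
  z = 3 * 1
  return v
After constant-fold (8 stmts):
  t = 3
  u = t
  b = 15
  d = 7 * u
  a = 3 + d
  v = 3
  z = 3
  return v
After copy-propagate (8 stmts):
  t = 3
  u = 3
  b = 15
  d = 7 * 3
  a = 3 + d
  v = 3
  z = 3
  return 3
After constant-fold (8 stmts):
  t = 3
  u = 3
  b = 15
  d = 21
  a = 3 + d
  v = 3
  z = 3
  return 3
After dead-code-elim (1 stmts):
  return 3
Evaluate:
  t = 3  =>  t = 3
  u = t - 0  =>  u = 3
  b = 9 + 6  =>  b = 15
  d = 7 * u  =>  d = 21
  a = 3 + d  =>  a = 24
  v = 3  =>  v = 3
  z = 3 * 1  =>  z = 3
  return v = 3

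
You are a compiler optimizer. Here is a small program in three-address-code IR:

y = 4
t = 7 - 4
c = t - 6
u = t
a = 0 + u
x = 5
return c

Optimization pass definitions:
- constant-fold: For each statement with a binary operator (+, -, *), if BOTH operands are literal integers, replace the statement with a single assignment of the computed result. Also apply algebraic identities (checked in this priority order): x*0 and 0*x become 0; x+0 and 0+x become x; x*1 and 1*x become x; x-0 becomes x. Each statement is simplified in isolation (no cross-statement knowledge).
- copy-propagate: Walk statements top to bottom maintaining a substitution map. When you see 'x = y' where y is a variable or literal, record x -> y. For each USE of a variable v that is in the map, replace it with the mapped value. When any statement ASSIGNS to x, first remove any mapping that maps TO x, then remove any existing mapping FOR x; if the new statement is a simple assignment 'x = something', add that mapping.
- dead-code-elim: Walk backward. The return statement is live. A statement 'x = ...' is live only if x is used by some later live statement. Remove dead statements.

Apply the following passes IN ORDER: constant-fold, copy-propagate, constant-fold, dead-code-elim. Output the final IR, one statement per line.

Initial IR:
  y = 4
  t = 7 - 4
  c = t - 6
  u = t
  a = 0 + u
  x = 5
  return c
After constant-fold (7 stmts):
  y = 4
  t = 3
  c = t - 6
  u = t
  a = u
  x = 5
  return c
After copy-propagate (7 stmts):
  y = 4
  t = 3
  c = 3 - 6
  u = 3
  a = 3
  x = 5
  return c
After constant-fold (7 stmts):
  y = 4
  t = 3
  c = -3
  u = 3
  a = 3
  x = 5
  return c
After dead-code-elim (2 stmts):
  c = -3
  return c

Answer: c = -3
return c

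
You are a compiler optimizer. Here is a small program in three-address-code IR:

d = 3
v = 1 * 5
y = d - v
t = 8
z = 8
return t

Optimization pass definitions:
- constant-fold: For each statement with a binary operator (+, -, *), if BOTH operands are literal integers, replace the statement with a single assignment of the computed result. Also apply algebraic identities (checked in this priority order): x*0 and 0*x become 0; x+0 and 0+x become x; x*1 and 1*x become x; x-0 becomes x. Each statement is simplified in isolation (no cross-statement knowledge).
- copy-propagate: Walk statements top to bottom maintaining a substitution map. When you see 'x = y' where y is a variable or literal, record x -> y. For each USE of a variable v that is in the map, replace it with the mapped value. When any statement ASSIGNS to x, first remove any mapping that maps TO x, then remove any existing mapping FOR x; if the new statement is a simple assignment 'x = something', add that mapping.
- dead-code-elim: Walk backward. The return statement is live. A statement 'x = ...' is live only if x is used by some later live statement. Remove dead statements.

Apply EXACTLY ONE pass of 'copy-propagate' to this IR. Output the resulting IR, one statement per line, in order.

Answer: d = 3
v = 1 * 5
y = 3 - v
t = 8
z = 8
return 8

Derivation:
Applying copy-propagate statement-by-statement:
  [1] d = 3  (unchanged)
  [2] v = 1 * 5  (unchanged)
  [3] y = d - v  -> y = 3 - v
  [4] t = 8  (unchanged)
  [5] z = 8  (unchanged)
  [6] return t  -> return 8
Result (6 stmts):
  d = 3
  v = 1 * 5
  y = 3 - v
  t = 8
  z = 8
  return 8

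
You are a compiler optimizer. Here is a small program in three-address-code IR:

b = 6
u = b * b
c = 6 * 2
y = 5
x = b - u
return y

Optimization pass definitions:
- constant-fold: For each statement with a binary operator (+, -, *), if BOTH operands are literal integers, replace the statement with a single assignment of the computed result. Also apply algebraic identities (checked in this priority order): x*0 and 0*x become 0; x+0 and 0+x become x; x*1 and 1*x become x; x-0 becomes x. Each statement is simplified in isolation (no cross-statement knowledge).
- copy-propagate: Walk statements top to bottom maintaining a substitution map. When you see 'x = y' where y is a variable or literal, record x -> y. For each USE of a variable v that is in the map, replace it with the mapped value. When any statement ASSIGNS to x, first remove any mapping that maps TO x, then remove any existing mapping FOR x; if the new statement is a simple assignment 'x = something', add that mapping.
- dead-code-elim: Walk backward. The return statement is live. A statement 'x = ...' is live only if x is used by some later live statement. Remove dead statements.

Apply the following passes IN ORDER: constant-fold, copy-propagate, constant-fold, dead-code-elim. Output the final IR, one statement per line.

Answer: return 5

Derivation:
Initial IR:
  b = 6
  u = b * b
  c = 6 * 2
  y = 5
  x = b - u
  return y
After constant-fold (6 stmts):
  b = 6
  u = b * b
  c = 12
  y = 5
  x = b - u
  return y
After copy-propagate (6 stmts):
  b = 6
  u = 6 * 6
  c = 12
  y = 5
  x = 6 - u
  return 5
After constant-fold (6 stmts):
  b = 6
  u = 36
  c = 12
  y = 5
  x = 6 - u
  return 5
After dead-code-elim (1 stmts):
  return 5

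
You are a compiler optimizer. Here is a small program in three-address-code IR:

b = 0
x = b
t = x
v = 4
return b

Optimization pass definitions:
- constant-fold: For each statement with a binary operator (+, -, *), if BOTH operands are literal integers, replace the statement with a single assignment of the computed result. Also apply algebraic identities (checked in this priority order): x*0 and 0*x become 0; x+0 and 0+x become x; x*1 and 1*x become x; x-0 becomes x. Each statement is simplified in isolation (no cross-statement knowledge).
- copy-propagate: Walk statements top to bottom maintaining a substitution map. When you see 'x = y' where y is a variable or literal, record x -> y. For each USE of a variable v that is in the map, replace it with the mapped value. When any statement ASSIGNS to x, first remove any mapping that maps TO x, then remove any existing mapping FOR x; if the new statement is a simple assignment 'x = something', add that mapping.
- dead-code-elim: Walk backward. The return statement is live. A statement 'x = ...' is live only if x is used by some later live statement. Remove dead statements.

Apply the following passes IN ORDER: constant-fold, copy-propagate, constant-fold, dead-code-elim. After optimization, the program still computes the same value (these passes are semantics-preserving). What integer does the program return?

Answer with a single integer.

Initial IR:
  b = 0
  x = b
  t = x
  v = 4
  return b
After constant-fold (5 stmts):
  b = 0
  x = b
  t = x
  v = 4
  return b
After copy-propagate (5 stmts):
  b = 0
  x = 0
  t = 0
  v = 4
  return 0
After constant-fold (5 stmts):
  b = 0
  x = 0
  t = 0
  v = 4
  return 0
After dead-code-elim (1 stmts):
  return 0
Evaluate:
  b = 0  =>  b = 0
  x = b  =>  x = 0
  t = x  =>  t = 0
  v = 4  =>  v = 4
  return b = 0

Answer: 0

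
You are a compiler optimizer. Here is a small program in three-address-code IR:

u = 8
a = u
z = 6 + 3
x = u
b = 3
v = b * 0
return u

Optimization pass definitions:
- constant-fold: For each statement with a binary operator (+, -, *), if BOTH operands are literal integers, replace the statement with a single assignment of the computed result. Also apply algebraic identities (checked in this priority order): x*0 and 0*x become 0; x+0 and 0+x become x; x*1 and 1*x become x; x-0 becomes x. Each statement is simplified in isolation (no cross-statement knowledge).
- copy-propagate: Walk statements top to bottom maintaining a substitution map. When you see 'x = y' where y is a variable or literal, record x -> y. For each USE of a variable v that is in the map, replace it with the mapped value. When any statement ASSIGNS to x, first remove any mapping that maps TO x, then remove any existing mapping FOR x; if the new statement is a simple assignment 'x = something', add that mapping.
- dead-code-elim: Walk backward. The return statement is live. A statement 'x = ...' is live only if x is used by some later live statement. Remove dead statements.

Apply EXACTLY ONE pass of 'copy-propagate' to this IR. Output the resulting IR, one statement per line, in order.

Applying copy-propagate statement-by-statement:
  [1] u = 8  (unchanged)
  [2] a = u  -> a = 8
  [3] z = 6 + 3  (unchanged)
  [4] x = u  -> x = 8
  [5] b = 3  (unchanged)
  [6] v = b * 0  -> v = 3 * 0
  [7] return u  -> return 8
Result (7 stmts):
  u = 8
  a = 8
  z = 6 + 3
  x = 8
  b = 3
  v = 3 * 0
  return 8

Answer: u = 8
a = 8
z = 6 + 3
x = 8
b = 3
v = 3 * 0
return 8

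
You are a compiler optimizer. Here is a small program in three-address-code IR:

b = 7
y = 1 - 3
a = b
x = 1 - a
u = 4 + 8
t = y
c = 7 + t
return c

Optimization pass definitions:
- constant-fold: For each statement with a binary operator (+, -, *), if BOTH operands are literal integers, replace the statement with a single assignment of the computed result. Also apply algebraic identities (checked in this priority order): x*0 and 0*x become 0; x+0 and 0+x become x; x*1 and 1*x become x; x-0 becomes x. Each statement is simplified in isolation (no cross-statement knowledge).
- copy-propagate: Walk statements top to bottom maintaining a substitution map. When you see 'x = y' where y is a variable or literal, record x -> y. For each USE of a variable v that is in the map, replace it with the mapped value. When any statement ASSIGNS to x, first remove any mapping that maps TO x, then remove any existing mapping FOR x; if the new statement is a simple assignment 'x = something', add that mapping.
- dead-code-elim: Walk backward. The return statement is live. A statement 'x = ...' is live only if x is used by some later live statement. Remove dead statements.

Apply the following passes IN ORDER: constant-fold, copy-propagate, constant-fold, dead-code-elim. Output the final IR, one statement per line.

Initial IR:
  b = 7
  y = 1 - 3
  a = b
  x = 1 - a
  u = 4 + 8
  t = y
  c = 7 + t
  return c
After constant-fold (8 stmts):
  b = 7
  y = -2
  a = b
  x = 1 - a
  u = 12
  t = y
  c = 7 + t
  return c
After copy-propagate (8 stmts):
  b = 7
  y = -2
  a = 7
  x = 1 - 7
  u = 12
  t = -2
  c = 7 + -2
  return c
After constant-fold (8 stmts):
  b = 7
  y = -2
  a = 7
  x = -6
  u = 12
  t = -2
  c = 5
  return c
After dead-code-elim (2 stmts):
  c = 5
  return c

Answer: c = 5
return c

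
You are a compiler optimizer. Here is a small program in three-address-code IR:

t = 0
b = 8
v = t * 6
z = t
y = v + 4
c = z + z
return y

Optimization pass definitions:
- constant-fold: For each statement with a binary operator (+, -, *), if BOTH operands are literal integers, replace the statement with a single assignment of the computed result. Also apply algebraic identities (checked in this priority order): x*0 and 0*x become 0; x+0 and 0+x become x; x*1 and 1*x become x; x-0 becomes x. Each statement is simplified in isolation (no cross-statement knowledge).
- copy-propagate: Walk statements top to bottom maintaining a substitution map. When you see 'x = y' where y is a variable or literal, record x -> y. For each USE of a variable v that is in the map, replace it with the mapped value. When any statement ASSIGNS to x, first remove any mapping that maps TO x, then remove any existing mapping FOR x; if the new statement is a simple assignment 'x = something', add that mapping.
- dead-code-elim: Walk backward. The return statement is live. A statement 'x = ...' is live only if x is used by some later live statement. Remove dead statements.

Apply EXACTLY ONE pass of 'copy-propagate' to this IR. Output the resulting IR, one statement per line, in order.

Answer: t = 0
b = 8
v = 0 * 6
z = 0
y = v + 4
c = 0 + 0
return y

Derivation:
Applying copy-propagate statement-by-statement:
  [1] t = 0  (unchanged)
  [2] b = 8  (unchanged)
  [3] v = t * 6  -> v = 0 * 6
  [4] z = t  -> z = 0
  [5] y = v + 4  (unchanged)
  [6] c = z + z  -> c = 0 + 0
  [7] return y  (unchanged)
Result (7 stmts):
  t = 0
  b = 8
  v = 0 * 6
  z = 0
  y = v + 4
  c = 0 + 0
  return y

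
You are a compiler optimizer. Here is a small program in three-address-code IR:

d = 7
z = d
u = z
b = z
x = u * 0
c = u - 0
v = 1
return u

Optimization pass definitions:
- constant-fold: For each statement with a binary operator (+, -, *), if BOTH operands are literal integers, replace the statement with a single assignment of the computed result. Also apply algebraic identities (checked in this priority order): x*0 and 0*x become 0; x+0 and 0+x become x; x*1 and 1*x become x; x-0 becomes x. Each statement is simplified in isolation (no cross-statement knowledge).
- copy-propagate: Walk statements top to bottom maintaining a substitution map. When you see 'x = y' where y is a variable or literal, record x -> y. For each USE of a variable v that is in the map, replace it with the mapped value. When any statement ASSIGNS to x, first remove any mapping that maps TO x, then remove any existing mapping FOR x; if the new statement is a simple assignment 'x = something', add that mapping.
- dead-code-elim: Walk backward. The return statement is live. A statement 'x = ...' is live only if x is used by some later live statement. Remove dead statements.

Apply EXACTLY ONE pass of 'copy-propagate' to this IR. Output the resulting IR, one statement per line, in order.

Answer: d = 7
z = 7
u = 7
b = 7
x = 7 * 0
c = 7 - 0
v = 1
return 7

Derivation:
Applying copy-propagate statement-by-statement:
  [1] d = 7  (unchanged)
  [2] z = d  -> z = 7
  [3] u = z  -> u = 7
  [4] b = z  -> b = 7
  [5] x = u * 0  -> x = 7 * 0
  [6] c = u - 0  -> c = 7 - 0
  [7] v = 1  (unchanged)
  [8] return u  -> return 7
Result (8 stmts):
  d = 7
  z = 7
  u = 7
  b = 7
  x = 7 * 0
  c = 7 - 0
  v = 1
  return 7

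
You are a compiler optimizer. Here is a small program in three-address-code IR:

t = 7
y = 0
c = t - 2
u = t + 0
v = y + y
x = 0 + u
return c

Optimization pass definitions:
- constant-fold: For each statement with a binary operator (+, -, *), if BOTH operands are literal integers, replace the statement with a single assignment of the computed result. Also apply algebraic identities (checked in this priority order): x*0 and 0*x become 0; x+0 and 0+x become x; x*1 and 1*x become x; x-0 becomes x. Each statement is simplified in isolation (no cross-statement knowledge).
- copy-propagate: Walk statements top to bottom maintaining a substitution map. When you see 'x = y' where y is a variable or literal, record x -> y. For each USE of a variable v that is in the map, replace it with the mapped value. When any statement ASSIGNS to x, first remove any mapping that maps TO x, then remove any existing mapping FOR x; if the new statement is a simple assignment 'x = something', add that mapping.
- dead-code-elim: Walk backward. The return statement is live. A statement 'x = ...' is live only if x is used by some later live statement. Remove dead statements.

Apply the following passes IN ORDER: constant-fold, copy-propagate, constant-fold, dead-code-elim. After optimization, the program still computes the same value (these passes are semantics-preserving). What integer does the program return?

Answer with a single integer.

Initial IR:
  t = 7
  y = 0
  c = t - 2
  u = t + 0
  v = y + y
  x = 0 + u
  return c
After constant-fold (7 stmts):
  t = 7
  y = 0
  c = t - 2
  u = t
  v = y + y
  x = u
  return c
After copy-propagate (7 stmts):
  t = 7
  y = 0
  c = 7 - 2
  u = 7
  v = 0 + 0
  x = 7
  return c
After constant-fold (7 stmts):
  t = 7
  y = 0
  c = 5
  u = 7
  v = 0
  x = 7
  return c
After dead-code-elim (2 stmts):
  c = 5
  return c
Evaluate:
  t = 7  =>  t = 7
  y = 0  =>  y = 0
  c = t - 2  =>  c = 5
  u = t + 0  =>  u = 7
  v = y + y  =>  v = 0
  x = 0 + u  =>  x = 7
  return c = 5

Answer: 5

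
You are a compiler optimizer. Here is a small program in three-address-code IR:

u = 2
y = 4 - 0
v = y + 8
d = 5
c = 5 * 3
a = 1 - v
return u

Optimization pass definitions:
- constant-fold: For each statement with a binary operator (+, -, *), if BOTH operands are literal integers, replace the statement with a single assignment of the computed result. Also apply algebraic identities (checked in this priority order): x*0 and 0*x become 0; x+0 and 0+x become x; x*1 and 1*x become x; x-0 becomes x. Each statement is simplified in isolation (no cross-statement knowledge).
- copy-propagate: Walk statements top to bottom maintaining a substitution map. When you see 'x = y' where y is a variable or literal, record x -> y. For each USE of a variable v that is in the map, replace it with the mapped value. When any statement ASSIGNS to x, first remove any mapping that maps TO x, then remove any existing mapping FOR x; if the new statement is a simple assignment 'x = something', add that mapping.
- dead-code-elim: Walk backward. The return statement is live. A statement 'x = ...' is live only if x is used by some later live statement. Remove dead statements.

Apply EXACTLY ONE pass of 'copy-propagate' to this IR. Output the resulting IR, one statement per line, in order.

Answer: u = 2
y = 4 - 0
v = y + 8
d = 5
c = 5 * 3
a = 1 - v
return 2

Derivation:
Applying copy-propagate statement-by-statement:
  [1] u = 2  (unchanged)
  [2] y = 4 - 0  (unchanged)
  [3] v = y + 8  (unchanged)
  [4] d = 5  (unchanged)
  [5] c = 5 * 3  (unchanged)
  [6] a = 1 - v  (unchanged)
  [7] return u  -> return 2
Result (7 stmts):
  u = 2
  y = 4 - 0
  v = y + 8
  d = 5
  c = 5 * 3
  a = 1 - v
  return 2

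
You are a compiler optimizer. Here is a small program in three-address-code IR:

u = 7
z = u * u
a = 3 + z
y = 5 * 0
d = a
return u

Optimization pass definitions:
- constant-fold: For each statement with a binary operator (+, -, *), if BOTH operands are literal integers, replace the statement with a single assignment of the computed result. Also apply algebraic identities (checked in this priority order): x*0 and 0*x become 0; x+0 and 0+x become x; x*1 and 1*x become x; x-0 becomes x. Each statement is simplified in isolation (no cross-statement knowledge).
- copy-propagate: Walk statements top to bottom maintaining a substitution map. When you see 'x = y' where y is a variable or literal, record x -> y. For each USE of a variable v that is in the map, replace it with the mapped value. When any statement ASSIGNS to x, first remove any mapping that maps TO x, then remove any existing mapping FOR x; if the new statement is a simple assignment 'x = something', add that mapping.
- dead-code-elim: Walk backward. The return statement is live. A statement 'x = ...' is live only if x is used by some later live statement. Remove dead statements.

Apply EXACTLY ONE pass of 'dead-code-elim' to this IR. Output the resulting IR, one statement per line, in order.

Applying dead-code-elim statement-by-statement:
  [6] return u  -> KEEP (return); live=['u']
  [5] d = a  -> DEAD (d not live)
  [4] y = 5 * 0  -> DEAD (y not live)
  [3] a = 3 + z  -> DEAD (a not live)
  [2] z = u * u  -> DEAD (z not live)
  [1] u = 7  -> KEEP; live=[]
Result (2 stmts):
  u = 7
  return u

Answer: u = 7
return u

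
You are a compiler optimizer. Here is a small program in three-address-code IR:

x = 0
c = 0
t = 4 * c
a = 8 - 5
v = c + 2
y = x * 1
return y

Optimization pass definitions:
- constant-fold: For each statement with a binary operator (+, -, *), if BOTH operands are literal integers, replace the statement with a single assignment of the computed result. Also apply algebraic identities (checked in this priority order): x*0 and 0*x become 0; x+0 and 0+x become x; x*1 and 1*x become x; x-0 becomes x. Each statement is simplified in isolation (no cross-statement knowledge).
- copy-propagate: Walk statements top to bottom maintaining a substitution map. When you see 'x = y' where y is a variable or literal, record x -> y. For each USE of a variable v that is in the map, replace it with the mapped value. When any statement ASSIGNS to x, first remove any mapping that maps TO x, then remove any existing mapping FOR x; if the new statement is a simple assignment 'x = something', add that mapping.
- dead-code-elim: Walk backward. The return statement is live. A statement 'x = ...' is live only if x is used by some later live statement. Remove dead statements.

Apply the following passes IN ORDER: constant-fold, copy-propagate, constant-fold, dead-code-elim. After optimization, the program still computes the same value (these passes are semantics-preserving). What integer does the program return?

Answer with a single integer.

Initial IR:
  x = 0
  c = 0
  t = 4 * c
  a = 8 - 5
  v = c + 2
  y = x * 1
  return y
After constant-fold (7 stmts):
  x = 0
  c = 0
  t = 4 * c
  a = 3
  v = c + 2
  y = x
  return y
After copy-propagate (7 stmts):
  x = 0
  c = 0
  t = 4 * 0
  a = 3
  v = 0 + 2
  y = 0
  return 0
After constant-fold (7 stmts):
  x = 0
  c = 0
  t = 0
  a = 3
  v = 2
  y = 0
  return 0
After dead-code-elim (1 stmts):
  return 0
Evaluate:
  x = 0  =>  x = 0
  c = 0  =>  c = 0
  t = 4 * c  =>  t = 0
  a = 8 - 5  =>  a = 3
  v = c + 2  =>  v = 2
  y = x * 1  =>  y = 0
  return y = 0

Answer: 0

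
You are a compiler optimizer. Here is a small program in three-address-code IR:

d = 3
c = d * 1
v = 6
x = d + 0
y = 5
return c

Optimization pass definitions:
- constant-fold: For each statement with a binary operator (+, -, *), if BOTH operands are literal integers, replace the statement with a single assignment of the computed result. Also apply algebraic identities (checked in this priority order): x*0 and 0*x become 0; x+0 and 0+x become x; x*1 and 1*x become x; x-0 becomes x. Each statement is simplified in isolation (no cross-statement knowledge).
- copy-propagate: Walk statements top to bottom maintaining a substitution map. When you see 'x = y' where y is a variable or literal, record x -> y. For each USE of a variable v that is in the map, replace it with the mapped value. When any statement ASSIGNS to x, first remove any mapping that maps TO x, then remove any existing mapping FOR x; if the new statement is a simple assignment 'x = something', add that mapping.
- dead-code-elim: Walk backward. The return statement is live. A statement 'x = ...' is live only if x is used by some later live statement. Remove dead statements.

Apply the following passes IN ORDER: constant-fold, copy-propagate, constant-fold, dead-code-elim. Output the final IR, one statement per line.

Answer: return 3

Derivation:
Initial IR:
  d = 3
  c = d * 1
  v = 6
  x = d + 0
  y = 5
  return c
After constant-fold (6 stmts):
  d = 3
  c = d
  v = 6
  x = d
  y = 5
  return c
After copy-propagate (6 stmts):
  d = 3
  c = 3
  v = 6
  x = 3
  y = 5
  return 3
After constant-fold (6 stmts):
  d = 3
  c = 3
  v = 6
  x = 3
  y = 5
  return 3
After dead-code-elim (1 stmts):
  return 3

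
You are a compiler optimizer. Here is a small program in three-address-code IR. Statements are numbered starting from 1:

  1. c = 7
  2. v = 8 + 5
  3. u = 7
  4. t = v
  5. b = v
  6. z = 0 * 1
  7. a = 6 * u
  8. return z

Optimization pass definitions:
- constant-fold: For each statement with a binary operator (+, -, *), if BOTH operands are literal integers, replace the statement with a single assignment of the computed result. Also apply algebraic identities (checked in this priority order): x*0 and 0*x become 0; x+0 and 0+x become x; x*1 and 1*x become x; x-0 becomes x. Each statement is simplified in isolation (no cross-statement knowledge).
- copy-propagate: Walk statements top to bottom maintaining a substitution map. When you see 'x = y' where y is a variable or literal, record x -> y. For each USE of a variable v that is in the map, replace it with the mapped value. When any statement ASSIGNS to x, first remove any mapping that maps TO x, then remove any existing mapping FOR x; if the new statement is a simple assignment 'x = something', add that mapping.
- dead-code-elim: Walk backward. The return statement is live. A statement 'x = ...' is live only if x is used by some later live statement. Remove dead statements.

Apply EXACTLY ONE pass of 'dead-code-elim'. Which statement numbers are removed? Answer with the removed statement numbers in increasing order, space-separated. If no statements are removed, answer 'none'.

Backward liveness scan:
Stmt 1 'c = 7': DEAD (c not in live set [])
Stmt 2 'v = 8 + 5': DEAD (v not in live set [])
Stmt 3 'u = 7': DEAD (u not in live set [])
Stmt 4 't = v': DEAD (t not in live set [])
Stmt 5 'b = v': DEAD (b not in live set [])
Stmt 6 'z = 0 * 1': KEEP (z is live); live-in = []
Stmt 7 'a = 6 * u': DEAD (a not in live set ['z'])
Stmt 8 'return z': KEEP (return); live-in = ['z']
Removed statement numbers: [1, 2, 3, 4, 5, 7]
Surviving IR:
  z = 0 * 1
  return z

Answer: 1 2 3 4 5 7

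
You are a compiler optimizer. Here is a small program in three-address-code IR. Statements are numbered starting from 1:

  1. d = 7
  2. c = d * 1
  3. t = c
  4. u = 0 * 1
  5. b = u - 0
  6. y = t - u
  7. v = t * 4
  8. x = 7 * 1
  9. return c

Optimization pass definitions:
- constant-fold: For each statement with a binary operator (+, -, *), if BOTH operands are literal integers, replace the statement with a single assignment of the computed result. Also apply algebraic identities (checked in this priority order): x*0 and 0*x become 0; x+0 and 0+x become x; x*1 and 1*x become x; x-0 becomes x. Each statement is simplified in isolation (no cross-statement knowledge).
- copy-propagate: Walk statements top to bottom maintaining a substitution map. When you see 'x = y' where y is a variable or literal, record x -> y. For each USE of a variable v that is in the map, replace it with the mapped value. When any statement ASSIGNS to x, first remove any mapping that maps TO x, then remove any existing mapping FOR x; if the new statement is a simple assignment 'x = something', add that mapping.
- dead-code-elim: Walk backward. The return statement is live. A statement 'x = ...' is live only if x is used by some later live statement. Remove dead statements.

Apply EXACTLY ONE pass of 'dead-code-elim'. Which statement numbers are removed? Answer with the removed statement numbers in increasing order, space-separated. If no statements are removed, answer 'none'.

Backward liveness scan:
Stmt 1 'd = 7': KEEP (d is live); live-in = []
Stmt 2 'c = d * 1': KEEP (c is live); live-in = ['d']
Stmt 3 't = c': DEAD (t not in live set ['c'])
Stmt 4 'u = 0 * 1': DEAD (u not in live set ['c'])
Stmt 5 'b = u - 0': DEAD (b not in live set ['c'])
Stmt 6 'y = t - u': DEAD (y not in live set ['c'])
Stmt 7 'v = t * 4': DEAD (v not in live set ['c'])
Stmt 8 'x = 7 * 1': DEAD (x not in live set ['c'])
Stmt 9 'return c': KEEP (return); live-in = ['c']
Removed statement numbers: [3, 4, 5, 6, 7, 8]
Surviving IR:
  d = 7
  c = d * 1
  return c

Answer: 3 4 5 6 7 8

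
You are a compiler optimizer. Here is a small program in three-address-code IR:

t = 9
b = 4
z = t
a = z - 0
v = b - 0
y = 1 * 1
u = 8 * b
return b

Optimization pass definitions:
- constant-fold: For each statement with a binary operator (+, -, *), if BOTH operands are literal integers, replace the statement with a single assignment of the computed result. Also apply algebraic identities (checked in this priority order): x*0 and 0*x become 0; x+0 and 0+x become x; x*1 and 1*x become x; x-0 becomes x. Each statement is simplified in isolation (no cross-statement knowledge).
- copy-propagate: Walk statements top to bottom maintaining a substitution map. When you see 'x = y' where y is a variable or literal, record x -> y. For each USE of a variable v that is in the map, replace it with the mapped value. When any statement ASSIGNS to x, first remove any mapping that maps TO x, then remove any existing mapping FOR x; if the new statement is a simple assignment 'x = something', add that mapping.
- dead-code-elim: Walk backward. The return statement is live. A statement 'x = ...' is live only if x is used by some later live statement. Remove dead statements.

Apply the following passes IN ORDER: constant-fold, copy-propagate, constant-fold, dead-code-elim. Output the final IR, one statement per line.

Initial IR:
  t = 9
  b = 4
  z = t
  a = z - 0
  v = b - 0
  y = 1 * 1
  u = 8 * b
  return b
After constant-fold (8 stmts):
  t = 9
  b = 4
  z = t
  a = z
  v = b
  y = 1
  u = 8 * b
  return b
After copy-propagate (8 stmts):
  t = 9
  b = 4
  z = 9
  a = 9
  v = 4
  y = 1
  u = 8 * 4
  return 4
After constant-fold (8 stmts):
  t = 9
  b = 4
  z = 9
  a = 9
  v = 4
  y = 1
  u = 32
  return 4
After dead-code-elim (1 stmts):
  return 4

Answer: return 4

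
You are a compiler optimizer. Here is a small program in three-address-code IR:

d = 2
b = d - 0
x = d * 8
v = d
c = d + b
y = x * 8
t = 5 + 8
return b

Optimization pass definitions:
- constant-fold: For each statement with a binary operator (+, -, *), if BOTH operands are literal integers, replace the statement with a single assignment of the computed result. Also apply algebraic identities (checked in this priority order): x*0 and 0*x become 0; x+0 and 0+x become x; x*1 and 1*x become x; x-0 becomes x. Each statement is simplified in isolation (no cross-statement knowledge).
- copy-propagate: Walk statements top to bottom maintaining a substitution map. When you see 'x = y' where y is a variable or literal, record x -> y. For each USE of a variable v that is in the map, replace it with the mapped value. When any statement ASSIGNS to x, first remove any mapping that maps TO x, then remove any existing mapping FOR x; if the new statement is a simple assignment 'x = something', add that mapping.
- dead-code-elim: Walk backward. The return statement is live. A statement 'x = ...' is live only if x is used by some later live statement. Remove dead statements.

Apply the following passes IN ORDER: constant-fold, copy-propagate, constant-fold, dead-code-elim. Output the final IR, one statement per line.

Initial IR:
  d = 2
  b = d - 0
  x = d * 8
  v = d
  c = d + b
  y = x * 8
  t = 5 + 8
  return b
After constant-fold (8 stmts):
  d = 2
  b = d
  x = d * 8
  v = d
  c = d + b
  y = x * 8
  t = 13
  return b
After copy-propagate (8 stmts):
  d = 2
  b = 2
  x = 2 * 8
  v = 2
  c = 2 + 2
  y = x * 8
  t = 13
  return 2
After constant-fold (8 stmts):
  d = 2
  b = 2
  x = 16
  v = 2
  c = 4
  y = x * 8
  t = 13
  return 2
After dead-code-elim (1 stmts):
  return 2

Answer: return 2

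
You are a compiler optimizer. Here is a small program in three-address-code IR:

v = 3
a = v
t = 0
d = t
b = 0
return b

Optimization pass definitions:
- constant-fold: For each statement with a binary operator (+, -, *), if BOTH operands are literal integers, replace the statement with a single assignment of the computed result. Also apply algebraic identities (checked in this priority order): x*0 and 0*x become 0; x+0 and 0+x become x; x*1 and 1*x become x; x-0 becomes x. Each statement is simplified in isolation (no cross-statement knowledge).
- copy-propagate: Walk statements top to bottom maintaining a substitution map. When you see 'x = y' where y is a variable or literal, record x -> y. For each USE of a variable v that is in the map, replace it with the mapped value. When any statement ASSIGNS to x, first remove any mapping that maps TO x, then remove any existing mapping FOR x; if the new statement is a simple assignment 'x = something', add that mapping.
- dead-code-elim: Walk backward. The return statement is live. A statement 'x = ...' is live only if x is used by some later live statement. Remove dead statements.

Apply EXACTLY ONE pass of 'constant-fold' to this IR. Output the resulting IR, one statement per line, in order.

Answer: v = 3
a = v
t = 0
d = t
b = 0
return b

Derivation:
Applying constant-fold statement-by-statement:
  [1] v = 3  (unchanged)
  [2] a = v  (unchanged)
  [3] t = 0  (unchanged)
  [4] d = t  (unchanged)
  [5] b = 0  (unchanged)
  [6] return b  (unchanged)
Result (6 stmts):
  v = 3
  a = v
  t = 0
  d = t
  b = 0
  return b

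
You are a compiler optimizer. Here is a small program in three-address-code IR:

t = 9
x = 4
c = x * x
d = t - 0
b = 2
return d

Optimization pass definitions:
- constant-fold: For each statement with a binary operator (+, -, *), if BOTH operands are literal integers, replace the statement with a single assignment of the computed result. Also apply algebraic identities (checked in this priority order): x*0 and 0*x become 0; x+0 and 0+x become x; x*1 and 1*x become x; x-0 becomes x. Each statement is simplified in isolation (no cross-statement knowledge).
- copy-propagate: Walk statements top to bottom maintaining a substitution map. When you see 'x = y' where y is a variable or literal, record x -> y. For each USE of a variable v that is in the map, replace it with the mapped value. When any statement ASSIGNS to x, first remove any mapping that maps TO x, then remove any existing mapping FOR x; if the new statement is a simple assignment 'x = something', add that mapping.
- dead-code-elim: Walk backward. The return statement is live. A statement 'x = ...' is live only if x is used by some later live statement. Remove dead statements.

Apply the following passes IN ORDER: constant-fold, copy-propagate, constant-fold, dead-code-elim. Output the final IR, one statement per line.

Initial IR:
  t = 9
  x = 4
  c = x * x
  d = t - 0
  b = 2
  return d
After constant-fold (6 stmts):
  t = 9
  x = 4
  c = x * x
  d = t
  b = 2
  return d
After copy-propagate (6 stmts):
  t = 9
  x = 4
  c = 4 * 4
  d = 9
  b = 2
  return 9
After constant-fold (6 stmts):
  t = 9
  x = 4
  c = 16
  d = 9
  b = 2
  return 9
After dead-code-elim (1 stmts):
  return 9

Answer: return 9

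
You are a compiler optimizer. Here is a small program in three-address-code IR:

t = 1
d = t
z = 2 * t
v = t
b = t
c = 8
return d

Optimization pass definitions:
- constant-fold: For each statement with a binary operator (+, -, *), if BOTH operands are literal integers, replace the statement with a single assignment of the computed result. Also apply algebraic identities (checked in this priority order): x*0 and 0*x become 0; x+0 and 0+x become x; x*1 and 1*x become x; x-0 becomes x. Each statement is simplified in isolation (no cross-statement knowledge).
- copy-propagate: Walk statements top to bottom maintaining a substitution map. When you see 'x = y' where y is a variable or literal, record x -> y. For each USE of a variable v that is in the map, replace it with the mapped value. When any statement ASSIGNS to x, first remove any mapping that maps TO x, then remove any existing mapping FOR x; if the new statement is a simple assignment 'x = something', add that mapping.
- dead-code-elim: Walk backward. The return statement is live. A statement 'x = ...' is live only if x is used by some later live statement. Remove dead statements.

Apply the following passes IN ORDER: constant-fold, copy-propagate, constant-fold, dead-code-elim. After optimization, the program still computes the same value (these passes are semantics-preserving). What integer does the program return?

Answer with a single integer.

Initial IR:
  t = 1
  d = t
  z = 2 * t
  v = t
  b = t
  c = 8
  return d
After constant-fold (7 stmts):
  t = 1
  d = t
  z = 2 * t
  v = t
  b = t
  c = 8
  return d
After copy-propagate (7 stmts):
  t = 1
  d = 1
  z = 2 * 1
  v = 1
  b = 1
  c = 8
  return 1
After constant-fold (7 stmts):
  t = 1
  d = 1
  z = 2
  v = 1
  b = 1
  c = 8
  return 1
After dead-code-elim (1 stmts):
  return 1
Evaluate:
  t = 1  =>  t = 1
  d = t  =>  d = 1
  z = 2 * t  =>  z = 2
  v = t  =>  v = 1
  b = t  =>  b = 1
  c = 8  =>  c = 8
  return d = 1

Answer: 1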